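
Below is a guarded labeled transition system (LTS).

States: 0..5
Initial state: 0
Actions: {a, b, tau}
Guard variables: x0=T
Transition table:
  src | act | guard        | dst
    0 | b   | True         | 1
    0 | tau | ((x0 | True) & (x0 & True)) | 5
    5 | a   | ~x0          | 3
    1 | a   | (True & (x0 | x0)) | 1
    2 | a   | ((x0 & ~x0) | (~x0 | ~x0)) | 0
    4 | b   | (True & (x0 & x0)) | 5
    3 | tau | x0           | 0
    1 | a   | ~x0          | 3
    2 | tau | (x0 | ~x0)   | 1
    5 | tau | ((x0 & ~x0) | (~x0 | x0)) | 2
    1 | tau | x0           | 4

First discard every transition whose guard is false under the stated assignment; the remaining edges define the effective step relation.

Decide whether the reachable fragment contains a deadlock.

Answer: DEADLOCK-FREE

Analysis:
Reach set: {0,1,2,4,5}
  0: b→1  tau→5  [deg 2]
  1: a→1  tau→4  [deg 2]
  2: tau→1  [deg 1]
  4: b→5  [deg 1]
  5: tau→2  [deg 1]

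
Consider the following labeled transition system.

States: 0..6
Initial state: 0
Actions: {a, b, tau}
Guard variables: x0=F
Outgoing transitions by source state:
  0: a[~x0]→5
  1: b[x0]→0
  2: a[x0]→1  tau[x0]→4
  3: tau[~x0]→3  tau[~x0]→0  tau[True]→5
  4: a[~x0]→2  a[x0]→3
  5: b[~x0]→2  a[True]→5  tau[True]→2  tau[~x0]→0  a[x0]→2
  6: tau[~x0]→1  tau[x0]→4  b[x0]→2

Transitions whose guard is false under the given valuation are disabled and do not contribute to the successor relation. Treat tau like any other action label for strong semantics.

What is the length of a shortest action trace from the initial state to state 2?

BFS to 2:
  depth 0: {0}
  depth 1: {5}
  depth 2: {2}
2 enters at depth 2; path a·b

Answer: 2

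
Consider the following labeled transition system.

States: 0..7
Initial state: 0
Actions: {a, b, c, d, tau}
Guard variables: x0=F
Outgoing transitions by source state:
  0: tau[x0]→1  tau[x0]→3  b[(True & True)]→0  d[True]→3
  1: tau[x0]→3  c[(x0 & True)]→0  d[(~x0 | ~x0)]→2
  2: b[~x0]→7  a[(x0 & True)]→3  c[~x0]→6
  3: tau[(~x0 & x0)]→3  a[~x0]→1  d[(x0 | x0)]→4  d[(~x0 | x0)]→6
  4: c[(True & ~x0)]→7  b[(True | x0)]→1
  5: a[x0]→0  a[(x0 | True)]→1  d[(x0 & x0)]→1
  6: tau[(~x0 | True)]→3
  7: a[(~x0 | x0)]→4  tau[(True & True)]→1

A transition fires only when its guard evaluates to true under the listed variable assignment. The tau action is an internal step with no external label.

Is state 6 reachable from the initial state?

Answer: REACHABLE

Working:
13 transition(s) survive guard evaluation.
Layer 0: {0}
Layer 1: {3}  total {0,3}
Layer 2: {1,6}  total {0,1,3,6}
Layer 3: {2}  total {0,1,2,3,6}
Layer 4: {7}  total {0,1,2,3,6,7}
Layer 5: {4}  total {0,1,2,3,4,6,7}
R = {0,1,2,3,4,6,7}
trace reaching 6: d·d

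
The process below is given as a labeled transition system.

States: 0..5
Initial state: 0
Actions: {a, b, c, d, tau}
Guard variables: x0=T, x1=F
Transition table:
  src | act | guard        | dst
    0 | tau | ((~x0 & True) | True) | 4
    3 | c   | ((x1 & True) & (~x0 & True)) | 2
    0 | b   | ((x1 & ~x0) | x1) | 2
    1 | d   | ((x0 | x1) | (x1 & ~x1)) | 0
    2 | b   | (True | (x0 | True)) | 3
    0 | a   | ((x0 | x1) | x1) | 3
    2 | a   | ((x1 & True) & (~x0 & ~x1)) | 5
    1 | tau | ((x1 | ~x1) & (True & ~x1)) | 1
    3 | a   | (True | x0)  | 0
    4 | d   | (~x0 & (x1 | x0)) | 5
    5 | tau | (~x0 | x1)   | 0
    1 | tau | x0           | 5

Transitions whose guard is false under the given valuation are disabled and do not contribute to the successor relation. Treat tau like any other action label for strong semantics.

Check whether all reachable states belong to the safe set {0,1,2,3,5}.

Safe = {0,1,2,3,5}
Reach set: {0,3,4}
  0: safe
  3: safe
  4: VIOLATES
witness against invariant: tau → 4

Answer: INVARIANT VIOLATED at state 4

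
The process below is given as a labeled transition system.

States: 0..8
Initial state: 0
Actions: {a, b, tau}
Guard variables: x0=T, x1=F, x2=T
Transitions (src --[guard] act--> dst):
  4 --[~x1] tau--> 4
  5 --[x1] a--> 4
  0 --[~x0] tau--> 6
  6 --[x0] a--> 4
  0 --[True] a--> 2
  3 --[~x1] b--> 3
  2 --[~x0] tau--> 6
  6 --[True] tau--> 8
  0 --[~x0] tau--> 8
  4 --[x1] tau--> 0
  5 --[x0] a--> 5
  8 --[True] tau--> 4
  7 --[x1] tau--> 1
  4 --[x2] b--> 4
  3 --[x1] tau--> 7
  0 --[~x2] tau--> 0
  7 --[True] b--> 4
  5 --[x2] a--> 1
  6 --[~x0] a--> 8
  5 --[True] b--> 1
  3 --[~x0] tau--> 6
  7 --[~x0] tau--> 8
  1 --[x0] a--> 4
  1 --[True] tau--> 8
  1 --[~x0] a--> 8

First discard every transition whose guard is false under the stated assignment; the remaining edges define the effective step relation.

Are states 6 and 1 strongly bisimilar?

Bisimulation quotient by refinement:
  round 0: {{0,1,2,3,4,5,6,7,8}}
  round 1: {{0},{1,6},{2},{3,7},{4},{5},{8}}
  round 2: {{0},{1,6},{2},{3},{4},{5},{7},{8}}
stable after 3 split(s): 8 block(s)
class of 6: {1,6}; class of 1: {1,6}

Answer: BISIMILAR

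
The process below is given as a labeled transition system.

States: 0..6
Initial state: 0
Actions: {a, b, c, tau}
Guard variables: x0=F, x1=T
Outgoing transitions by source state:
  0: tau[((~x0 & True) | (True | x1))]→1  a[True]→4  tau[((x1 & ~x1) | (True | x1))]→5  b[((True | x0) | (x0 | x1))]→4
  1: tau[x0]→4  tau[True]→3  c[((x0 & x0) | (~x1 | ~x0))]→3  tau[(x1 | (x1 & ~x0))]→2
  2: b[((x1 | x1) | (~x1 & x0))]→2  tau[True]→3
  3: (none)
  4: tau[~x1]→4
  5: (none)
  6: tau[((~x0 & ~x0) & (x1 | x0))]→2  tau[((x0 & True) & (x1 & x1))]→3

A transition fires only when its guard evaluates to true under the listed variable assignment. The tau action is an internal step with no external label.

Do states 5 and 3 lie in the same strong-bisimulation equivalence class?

Refine partition for ~:
  P[0] = {{0,1,2,3,4,5,6}}
  P[1] = {{0},{1},{2},{3,4,5},{6}}
5 equivalence class(es) (converged in 2)
5∈{3,4,5}, 3∈{3,4,5}

Answer: BISIMILAR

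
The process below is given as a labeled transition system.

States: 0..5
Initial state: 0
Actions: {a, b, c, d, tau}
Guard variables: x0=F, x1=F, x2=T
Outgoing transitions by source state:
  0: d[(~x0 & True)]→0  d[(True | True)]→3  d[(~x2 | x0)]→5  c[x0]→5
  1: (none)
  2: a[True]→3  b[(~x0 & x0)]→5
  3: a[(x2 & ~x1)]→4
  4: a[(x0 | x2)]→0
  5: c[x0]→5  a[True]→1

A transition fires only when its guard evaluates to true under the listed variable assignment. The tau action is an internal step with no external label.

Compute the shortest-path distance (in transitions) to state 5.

Answer: UNREACHABLE

Working:
Breadth-first toward 5:
  L0 = {0}
  L1 = {3}
  L2 = {4}
5 never appears.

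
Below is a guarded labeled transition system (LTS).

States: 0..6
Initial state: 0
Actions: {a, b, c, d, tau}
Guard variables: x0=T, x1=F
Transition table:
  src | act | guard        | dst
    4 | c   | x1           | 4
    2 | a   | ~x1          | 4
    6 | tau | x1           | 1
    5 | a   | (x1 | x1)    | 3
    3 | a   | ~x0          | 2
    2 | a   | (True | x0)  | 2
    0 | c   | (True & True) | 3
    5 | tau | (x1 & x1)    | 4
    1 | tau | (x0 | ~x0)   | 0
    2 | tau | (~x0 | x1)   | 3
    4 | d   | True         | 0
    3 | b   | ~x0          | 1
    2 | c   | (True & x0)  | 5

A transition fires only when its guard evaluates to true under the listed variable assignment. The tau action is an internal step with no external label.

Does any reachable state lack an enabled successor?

Answer: DEADLOCK at state 3

Analysis:
R = {0,3}
  0: c→3  [1 out]
  3: ∅  [no exit]
trace reaching 3: c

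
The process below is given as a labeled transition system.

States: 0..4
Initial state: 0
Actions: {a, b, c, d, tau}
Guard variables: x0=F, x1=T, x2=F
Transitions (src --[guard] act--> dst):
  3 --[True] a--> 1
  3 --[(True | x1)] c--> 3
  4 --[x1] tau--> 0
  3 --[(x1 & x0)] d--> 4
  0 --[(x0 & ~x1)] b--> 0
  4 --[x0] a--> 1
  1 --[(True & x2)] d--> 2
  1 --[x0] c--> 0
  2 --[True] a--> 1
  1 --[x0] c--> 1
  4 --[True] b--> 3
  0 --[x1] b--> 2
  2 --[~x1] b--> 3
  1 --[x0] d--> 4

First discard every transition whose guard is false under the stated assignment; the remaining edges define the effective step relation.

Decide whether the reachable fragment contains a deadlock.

Answer: DEADLOCK at state 1

Analysis:
Reachable = {0,1,2}
  0: b→2  [1 exit(s)]
  1: ∅  [no exit]
  2: a→1  [1 exit(s)]
Path to 1: b·a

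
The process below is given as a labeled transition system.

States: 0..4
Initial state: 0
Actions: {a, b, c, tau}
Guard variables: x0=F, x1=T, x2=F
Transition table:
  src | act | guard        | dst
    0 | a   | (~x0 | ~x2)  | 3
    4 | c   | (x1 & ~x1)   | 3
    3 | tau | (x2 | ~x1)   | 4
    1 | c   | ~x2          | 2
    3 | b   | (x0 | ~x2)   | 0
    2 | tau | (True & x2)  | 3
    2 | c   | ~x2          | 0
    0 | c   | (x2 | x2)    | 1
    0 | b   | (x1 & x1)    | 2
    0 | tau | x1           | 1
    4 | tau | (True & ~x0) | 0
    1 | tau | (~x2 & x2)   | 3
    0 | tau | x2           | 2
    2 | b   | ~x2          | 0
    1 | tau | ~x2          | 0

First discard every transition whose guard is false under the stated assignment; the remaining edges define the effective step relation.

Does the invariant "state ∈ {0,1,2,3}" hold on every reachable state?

Inv-set: {0,1,2,3}
Reachable = {0,1,2,3}
  0: ✓
  1: ✓
  2: ✓
  3: ✓

Answer: INVARIANT HOLDS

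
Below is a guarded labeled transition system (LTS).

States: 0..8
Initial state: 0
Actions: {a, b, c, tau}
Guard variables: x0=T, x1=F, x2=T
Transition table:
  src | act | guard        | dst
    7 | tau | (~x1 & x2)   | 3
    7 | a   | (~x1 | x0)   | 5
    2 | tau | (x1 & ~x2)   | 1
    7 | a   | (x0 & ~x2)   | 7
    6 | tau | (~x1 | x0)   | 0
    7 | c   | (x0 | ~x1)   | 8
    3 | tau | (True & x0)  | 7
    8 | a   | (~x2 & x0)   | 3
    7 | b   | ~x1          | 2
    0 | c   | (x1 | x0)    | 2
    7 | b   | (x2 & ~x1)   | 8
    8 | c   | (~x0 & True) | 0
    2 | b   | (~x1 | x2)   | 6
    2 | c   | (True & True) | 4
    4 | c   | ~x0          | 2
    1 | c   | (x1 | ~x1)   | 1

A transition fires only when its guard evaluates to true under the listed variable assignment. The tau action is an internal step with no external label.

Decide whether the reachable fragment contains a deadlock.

Answer: DEADLOCK at state 4

Working:
Reach set: {0,2,4,6}
  0: c→2  [1 out]
  2: b→6  c→4  [2 out]
  4: ∅  [no exit]
  6: tau→0  [1 out]
witness 4: c·c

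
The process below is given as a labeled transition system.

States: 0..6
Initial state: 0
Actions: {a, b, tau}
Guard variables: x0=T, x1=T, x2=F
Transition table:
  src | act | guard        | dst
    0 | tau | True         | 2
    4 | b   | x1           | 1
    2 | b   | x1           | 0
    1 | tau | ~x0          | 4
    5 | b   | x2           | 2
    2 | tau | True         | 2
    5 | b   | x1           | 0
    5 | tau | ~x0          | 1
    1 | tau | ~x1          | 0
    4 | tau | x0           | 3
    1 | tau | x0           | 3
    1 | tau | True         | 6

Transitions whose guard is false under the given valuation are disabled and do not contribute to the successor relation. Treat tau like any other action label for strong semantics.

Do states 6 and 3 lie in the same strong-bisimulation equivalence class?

Compute ~ classes (split until stable):
  π0 = {{0,1,2,3,4,5,6}}
  π1 = {{0,1},{2,4},{3,6},{5}}
  π2 = {{0},{1},{2},{3,6},{4},{5}}
stable after 3 split(s): 6 block(s)
class of 6: {3,6}; class of 3: {3,6}

Answer: BISIMILAR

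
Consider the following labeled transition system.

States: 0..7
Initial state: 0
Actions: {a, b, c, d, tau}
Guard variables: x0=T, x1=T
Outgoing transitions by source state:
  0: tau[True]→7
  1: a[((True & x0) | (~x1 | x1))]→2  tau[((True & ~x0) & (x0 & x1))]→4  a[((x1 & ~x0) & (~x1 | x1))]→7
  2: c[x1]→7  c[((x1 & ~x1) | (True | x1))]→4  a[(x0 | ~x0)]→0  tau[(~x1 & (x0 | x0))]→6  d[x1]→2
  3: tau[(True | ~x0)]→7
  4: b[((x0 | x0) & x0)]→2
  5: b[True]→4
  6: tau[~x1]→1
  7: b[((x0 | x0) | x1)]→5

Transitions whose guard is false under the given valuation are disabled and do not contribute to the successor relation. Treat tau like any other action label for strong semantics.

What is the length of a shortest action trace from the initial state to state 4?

Layered search for 4:
  Layer 0: {0}
  Layer 1: {7}
  Layer 2: {5}
  Layer 3: {4}
depth(4)=3, e.g. tau·b·b

Answer: 3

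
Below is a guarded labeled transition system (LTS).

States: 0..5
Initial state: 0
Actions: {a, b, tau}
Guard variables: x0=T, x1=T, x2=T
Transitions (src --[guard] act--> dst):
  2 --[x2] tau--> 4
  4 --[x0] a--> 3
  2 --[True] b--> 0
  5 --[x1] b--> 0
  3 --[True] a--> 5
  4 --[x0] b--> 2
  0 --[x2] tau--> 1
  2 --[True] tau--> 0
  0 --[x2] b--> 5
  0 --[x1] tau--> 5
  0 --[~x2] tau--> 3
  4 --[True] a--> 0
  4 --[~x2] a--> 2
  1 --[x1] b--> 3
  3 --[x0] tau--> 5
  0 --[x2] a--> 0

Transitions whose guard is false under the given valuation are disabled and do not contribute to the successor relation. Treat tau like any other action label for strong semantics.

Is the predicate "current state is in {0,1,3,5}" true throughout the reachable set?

Answer: INVARIANT HOLDS

Trace:
Allowed set {0,1,3,5}
Reachable = {0,1,3,5}
  0: ok
  1: ok
  3: ok
  5: ok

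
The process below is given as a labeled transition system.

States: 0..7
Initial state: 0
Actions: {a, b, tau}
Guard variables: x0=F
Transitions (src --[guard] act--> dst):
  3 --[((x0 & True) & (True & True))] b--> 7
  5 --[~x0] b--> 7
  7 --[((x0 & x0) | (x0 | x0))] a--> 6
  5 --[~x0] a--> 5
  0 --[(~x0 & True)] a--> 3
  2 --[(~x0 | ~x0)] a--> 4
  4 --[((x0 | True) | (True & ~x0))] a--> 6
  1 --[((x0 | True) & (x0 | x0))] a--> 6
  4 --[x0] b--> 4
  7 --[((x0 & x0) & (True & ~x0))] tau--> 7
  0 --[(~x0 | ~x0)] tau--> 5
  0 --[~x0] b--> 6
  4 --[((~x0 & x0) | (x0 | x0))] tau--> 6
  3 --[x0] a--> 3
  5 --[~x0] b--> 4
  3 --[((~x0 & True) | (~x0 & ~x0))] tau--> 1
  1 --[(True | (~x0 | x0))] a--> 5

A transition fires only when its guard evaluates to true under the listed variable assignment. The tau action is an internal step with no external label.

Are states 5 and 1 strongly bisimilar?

Bisimulation quotient by refinement:
  π0 = {{0,1,2,3,4,5,6,7}}
  π1 = {{0},{1,2,4},{3},{5},{6,7}}
  π2 = {{0},{1},{2},{3},{4},{5},{6,7}}
Fixed point at round 3; 7 class(es).
[5]={5}  [1]={1}

Answer: NOT BISIMILAR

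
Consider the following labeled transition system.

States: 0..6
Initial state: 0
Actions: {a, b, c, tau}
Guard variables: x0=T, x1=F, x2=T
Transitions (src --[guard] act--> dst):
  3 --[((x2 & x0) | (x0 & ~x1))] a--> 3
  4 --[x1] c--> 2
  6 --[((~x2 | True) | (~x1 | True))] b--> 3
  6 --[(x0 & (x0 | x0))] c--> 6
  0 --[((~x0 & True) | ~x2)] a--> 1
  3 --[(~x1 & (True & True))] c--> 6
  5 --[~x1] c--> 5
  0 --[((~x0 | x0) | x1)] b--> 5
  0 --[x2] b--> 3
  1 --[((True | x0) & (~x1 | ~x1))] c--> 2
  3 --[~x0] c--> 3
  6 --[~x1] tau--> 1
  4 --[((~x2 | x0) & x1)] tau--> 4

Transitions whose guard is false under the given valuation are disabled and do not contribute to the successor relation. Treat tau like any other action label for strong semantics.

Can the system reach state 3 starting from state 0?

Answer: REACHABLE

Analysis:
After dropping false guards: 9 live edges.
depth 0: {0}
depth 1: {3,5}  cumulative {0,3,5}
depth 2: {6}  cumulative {0,3,5,6}
depth 3: {1}  cumulative {0,1,3,5,6}
depth 4: {2}  cumulative {0,1,2,3,5,6}
Reach set: {0,1,2,3,5,6}
Path to 3: b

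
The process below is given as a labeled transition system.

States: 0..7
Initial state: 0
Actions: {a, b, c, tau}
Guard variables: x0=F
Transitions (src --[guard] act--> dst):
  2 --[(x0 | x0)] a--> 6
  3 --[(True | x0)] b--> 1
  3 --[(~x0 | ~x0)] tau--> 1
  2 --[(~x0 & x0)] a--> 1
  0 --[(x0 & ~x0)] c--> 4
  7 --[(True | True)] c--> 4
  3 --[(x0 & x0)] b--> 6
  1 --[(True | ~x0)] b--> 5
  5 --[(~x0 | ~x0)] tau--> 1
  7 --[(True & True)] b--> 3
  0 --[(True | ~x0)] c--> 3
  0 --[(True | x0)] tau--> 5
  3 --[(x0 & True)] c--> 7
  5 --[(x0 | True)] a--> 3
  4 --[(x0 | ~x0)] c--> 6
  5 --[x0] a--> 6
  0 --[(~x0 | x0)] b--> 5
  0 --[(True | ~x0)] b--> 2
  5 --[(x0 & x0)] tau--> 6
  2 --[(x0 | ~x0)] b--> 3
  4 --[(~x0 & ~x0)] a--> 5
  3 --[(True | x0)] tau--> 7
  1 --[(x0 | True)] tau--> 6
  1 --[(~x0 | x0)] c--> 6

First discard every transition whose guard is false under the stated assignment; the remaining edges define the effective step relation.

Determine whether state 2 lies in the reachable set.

Answer: REACHABLE

Trace:
17 transition(s) survive guard evaluation.
depth 0: {0}
depth 1: {2,3,5}  total {0,2,3,5}
depth 2: {1,7}  total {0,1,2,3,5,7}
depth 3: {4,6}  total {0,1,2,3,4,5,6,7}
R = {0,1,2,3,4,5,6,7}
Path to 2: b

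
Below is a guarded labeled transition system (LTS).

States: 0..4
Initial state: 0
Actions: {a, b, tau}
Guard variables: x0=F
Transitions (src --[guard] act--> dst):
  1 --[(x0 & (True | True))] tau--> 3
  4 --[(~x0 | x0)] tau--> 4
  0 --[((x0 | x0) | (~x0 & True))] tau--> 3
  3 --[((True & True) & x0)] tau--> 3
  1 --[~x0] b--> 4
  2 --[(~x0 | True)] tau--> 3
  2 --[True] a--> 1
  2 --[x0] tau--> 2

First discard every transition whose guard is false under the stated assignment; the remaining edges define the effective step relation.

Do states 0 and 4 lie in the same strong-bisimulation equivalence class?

Answer: NOT BISIMILAR

Analysis:
Bisimulation quotient by refinement:
  P[0] = {{0,1,2,3,4}}
  P[1] = {{0,4},{1},{2},{3}}
  P[2] = {{0},{1},{2},{3},{4}}
Fixed point at round 3; 5 class(es).
0∈{0}, 4∈{4}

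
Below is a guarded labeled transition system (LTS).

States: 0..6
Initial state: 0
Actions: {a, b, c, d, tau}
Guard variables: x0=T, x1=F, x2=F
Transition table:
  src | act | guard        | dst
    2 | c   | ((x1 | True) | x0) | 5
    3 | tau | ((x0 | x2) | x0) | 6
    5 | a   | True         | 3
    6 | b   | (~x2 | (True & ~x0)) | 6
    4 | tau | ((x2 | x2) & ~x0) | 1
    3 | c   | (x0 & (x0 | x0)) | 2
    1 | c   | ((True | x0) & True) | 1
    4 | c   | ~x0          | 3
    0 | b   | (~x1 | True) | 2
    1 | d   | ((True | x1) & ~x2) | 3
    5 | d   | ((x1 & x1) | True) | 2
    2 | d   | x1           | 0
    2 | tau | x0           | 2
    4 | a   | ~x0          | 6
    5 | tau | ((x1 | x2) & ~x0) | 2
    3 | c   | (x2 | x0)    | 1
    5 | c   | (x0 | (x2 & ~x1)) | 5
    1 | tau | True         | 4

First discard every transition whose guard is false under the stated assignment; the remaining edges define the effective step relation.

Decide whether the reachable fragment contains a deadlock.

Reach set: {0,1,2,3,4,5,6}
  0: b→2  [1 out]
  1: c→1  d→3  tau→4  [3 out]
  2: c→5  tau→2  [2 out]
  3: c→1  c→2  tau→6  [3 out]
  4: ∅  [no exit]
  5: a→3  c→5  d→2  [3 out]
  6: b→6  [1 out]
witness 4: b·c·a·c·tau

Answer: DEADLOCK at state 4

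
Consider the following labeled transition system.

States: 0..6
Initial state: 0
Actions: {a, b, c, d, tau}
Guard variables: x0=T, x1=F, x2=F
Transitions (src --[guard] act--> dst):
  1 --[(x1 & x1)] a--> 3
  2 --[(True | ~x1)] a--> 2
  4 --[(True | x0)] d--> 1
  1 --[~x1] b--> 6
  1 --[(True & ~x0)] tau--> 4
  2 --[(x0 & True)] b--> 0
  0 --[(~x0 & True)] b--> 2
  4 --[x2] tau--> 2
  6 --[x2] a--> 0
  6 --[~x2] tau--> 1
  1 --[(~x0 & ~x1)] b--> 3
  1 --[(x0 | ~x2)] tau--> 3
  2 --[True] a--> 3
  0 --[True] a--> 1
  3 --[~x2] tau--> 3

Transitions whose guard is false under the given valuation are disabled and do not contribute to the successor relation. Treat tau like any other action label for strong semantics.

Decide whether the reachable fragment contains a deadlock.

R = {0,1,3,6}
  0: a→1  [1 exit(s)]
  1: b→6  tau→3  [2 exit(s)]
  3: tau→3  [1 exit(s)]
  6: tau→1  [1 exit(s)]

Answer: DEADLOCK-FREE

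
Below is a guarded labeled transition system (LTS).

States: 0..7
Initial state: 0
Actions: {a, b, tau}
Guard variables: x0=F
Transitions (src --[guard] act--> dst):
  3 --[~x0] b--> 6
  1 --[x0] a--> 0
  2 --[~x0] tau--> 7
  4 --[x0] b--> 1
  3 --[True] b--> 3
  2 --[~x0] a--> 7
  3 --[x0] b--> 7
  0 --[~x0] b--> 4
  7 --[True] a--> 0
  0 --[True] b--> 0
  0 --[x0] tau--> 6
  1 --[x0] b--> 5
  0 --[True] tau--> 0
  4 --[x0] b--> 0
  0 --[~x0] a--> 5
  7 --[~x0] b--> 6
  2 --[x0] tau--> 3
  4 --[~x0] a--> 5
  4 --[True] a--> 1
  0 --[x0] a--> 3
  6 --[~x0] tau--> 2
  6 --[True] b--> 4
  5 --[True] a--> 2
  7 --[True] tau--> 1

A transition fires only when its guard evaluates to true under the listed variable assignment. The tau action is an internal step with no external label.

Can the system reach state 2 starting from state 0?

16 transition(s) survive guard evaluation.
L0 = {0}
L1 = {4,5}  cumulative {0,4,5}
L2 = {1,2}  cumulative {0,1,2,4,5}
L3 = {7}  cumulative {0,1,2,4,5,7}
L4 = {6}  cumulative {0,1,2,4,5,6,7}
Reach set: {0,1,2,4,5,6,7}
Path to 2: a·a

Answer: REACHABLE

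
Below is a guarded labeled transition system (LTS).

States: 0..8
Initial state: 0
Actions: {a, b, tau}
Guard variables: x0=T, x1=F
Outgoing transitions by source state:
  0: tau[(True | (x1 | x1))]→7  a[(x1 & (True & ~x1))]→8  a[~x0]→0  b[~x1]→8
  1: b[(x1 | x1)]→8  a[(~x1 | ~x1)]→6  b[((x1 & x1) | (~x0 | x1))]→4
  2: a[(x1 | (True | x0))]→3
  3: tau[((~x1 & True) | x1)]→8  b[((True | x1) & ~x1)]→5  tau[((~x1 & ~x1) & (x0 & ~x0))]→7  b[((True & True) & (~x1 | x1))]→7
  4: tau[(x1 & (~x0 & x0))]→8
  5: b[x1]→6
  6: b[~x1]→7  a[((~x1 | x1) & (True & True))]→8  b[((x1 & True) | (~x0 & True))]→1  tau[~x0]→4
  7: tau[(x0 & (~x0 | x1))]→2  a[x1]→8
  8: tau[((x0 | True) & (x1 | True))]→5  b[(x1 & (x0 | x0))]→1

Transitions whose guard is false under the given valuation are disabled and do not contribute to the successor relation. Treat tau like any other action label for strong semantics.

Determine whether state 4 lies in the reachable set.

After dropping false guards: 10 live edges.
Layer 0: {0}
Layer 1: {7,8}  cumulative {0,7,8}
Layer 2: {5}  cumulative {0,5,7,8}
Reachable = {0,5,7,8}

Answer: UNREACHABLE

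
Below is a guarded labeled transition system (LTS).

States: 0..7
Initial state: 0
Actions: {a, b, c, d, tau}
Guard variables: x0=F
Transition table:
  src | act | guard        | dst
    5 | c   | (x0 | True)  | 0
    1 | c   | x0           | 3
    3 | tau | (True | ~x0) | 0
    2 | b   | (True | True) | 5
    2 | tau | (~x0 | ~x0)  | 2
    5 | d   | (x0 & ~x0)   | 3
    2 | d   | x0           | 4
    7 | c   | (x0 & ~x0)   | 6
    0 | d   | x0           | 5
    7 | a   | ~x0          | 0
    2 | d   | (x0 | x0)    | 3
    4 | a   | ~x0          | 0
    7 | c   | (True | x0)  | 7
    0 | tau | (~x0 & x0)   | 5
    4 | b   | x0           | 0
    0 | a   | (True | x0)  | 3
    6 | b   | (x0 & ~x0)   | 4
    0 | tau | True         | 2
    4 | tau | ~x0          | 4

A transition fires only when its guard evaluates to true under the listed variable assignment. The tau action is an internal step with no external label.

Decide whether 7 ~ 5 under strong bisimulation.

Refine partition for ~:
  π0 = {{0,1,2,3,4,5,6,7}}
  π1 = {{0,4},{1,6},{2},{3},{5},{7}}
  π2 = {{0},{1,6},{2},{3},{4},{5},{7}}
7 equivalence class(es) (converged in 3)
class of 7: {7}; class of 5: {5}

Answer: NOT BISIMILAR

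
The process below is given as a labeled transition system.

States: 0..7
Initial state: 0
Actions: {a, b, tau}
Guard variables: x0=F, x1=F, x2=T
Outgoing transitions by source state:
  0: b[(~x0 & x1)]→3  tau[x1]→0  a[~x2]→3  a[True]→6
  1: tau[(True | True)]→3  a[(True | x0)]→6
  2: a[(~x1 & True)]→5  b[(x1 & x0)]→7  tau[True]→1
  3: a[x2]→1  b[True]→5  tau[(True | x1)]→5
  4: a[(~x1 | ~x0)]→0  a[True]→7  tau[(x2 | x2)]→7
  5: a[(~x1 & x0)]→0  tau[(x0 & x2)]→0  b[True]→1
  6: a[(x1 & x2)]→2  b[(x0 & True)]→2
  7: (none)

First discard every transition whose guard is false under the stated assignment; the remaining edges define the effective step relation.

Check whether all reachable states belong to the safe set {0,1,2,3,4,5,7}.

Answer: INVARIANT VIOLATED at state 6

Trace:
Safe = {0,1,2,3,4,5,7}
Reach set: {0,6}
  0: ✓
  6: ✗ unsafe
counterexample path to 6: a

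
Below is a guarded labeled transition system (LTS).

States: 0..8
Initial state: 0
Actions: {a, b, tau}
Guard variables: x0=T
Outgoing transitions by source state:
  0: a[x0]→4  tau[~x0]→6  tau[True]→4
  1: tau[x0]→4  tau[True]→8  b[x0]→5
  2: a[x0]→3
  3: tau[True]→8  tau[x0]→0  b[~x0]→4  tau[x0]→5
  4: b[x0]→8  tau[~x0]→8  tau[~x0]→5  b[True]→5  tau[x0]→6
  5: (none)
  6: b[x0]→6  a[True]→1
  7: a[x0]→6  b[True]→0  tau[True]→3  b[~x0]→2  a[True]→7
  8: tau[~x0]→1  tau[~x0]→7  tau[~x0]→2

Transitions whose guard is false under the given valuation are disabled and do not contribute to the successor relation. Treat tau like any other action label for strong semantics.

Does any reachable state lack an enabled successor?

Answer: DEADLOCK at state 5

Trace:
Reach set: {0,1,4,5,6,8}
  0: a→4  tau→4  [2 exit(s)]
  1: b→5  tau→4  tau→8  [3 exit(s)]
  4: b→5  b→8  tau→6  [3 exit(s)]
  5: ∅  [STUCK]
  6: a→1  b→6  [2 exit(s)]
  8: ∅  [STUCK]
Path to 5: a·b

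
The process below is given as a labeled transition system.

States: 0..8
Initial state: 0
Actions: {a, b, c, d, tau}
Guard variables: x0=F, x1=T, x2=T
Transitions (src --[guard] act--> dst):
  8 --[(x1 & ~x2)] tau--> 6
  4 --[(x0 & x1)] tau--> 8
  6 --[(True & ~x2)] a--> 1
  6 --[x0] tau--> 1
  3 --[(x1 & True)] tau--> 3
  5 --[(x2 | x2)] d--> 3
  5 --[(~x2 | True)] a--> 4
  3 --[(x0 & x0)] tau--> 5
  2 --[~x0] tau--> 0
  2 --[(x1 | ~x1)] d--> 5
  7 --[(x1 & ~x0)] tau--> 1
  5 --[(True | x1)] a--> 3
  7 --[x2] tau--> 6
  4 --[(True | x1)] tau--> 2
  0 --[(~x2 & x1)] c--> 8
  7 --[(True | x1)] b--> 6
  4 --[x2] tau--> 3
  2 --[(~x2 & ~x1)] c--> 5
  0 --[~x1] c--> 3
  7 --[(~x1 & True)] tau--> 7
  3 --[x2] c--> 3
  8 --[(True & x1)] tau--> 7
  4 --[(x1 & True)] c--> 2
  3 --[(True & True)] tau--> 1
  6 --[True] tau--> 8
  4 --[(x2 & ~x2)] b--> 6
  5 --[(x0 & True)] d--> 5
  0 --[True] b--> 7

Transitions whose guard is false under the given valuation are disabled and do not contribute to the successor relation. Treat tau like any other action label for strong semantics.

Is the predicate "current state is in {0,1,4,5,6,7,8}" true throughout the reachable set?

Inv-set: {0,1,4,5,6,7,8}
Reach set: {0,1,6,7,8}
  0: ✓
  1: ✓
  6: ✓
  7: ✓
  8: ✓

Answer: INVARIANT HOLDS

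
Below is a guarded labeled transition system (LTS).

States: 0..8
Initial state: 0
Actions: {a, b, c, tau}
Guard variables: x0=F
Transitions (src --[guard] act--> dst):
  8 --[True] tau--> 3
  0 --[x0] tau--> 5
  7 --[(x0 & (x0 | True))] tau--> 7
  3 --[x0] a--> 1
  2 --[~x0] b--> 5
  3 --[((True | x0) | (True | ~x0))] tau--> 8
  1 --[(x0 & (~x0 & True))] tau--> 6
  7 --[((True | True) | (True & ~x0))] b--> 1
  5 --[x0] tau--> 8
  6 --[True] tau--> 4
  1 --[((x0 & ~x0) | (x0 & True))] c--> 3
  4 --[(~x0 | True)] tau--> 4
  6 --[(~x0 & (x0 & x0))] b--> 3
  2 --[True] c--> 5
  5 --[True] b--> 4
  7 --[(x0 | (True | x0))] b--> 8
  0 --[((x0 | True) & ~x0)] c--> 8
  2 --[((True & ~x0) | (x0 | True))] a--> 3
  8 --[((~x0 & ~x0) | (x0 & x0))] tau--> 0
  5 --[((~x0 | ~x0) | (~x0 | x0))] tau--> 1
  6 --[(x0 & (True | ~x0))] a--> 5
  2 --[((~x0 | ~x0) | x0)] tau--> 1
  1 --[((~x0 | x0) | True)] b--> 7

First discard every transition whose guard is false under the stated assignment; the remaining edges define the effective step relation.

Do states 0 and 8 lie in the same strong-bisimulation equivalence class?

Answer: NOT BISIMILAR

Trace:
Compute ~ classes (split until stable):
  P[0] = {{0,1,2,3,4,5,6,7,8}}
  P[1] = {{0},{1,7},{2},{3,4,6,8},{5}}
  P[2] = {{0},{1},{2},{3,4,6},{5},{7},{8}}
  P[3] = {{0},{1},{2},{3},{4,6},{5},{7},{8}}
stable after 4 split(s): 8 block(s)
[0]={0}  [8]={8}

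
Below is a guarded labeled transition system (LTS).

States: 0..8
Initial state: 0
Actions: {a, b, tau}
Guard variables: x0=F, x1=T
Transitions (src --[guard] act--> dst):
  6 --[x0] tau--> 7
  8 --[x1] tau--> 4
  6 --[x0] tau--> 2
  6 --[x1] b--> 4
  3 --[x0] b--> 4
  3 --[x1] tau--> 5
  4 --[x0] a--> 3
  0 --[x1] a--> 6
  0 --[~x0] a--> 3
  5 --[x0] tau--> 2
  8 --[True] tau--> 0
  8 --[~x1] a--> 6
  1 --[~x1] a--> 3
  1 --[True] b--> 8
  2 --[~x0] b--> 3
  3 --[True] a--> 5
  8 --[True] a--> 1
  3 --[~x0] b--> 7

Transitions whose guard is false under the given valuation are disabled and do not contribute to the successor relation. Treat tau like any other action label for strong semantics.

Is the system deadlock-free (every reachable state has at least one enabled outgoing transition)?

Answer: DEADLOCK at state 4

Working:
Reach set: {0,3,4,5,6,7}
  0: a→3  a→6  [2 out]
  3: a→5  b→7  tau→5  [3 out]
  4: ∅  [no exit]
  5: ∅  [no exit]
  6: b→4  [1 out]
  7: ∅  [no exit]
trace reaching 4: a·b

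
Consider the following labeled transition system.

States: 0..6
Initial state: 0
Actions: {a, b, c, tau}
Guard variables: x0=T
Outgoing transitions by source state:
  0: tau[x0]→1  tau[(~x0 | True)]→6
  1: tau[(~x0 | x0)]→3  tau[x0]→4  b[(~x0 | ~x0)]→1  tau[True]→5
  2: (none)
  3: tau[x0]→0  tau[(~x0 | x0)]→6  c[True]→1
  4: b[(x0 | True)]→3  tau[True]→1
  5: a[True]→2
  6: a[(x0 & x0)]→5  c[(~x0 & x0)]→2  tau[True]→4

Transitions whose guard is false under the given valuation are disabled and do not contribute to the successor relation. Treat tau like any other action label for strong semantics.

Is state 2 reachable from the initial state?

Answer: REACHABLE

Working:
Guard filter leaves 13 enabled edge(s).
depth 0: {0}
depth 1: {1,6}  total {0,1,6}
depth 2: {3,4,5}  total {0,1,3,4,5,6}
depth 3: {2}  total {0,1,2,3,4,5,6}
R = {0,1,2,3,4,5,6}
trace reaching 2: tau·tau·a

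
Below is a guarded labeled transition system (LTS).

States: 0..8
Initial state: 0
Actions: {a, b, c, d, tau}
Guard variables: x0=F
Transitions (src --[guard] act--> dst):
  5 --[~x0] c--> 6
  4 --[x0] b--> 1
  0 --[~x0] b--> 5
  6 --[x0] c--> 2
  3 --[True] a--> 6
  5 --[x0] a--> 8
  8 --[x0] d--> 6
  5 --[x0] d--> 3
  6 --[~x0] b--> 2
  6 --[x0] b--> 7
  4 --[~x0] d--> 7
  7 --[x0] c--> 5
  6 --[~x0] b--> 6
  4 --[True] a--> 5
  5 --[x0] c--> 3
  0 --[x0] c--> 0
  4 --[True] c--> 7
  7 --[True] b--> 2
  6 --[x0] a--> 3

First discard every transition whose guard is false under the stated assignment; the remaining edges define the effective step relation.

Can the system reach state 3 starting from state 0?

Answer: UNREACHABLE

Working:
Guard filter leaves 9 enabled edge(s).
Layer 0: {0}
Layer 1: {5}  now seen {0,5}
Layer 2: {6}  now seen {0,5,6}
Layer 3: {2}  now seen {0,2,5,6}
R = {0,2,5,6}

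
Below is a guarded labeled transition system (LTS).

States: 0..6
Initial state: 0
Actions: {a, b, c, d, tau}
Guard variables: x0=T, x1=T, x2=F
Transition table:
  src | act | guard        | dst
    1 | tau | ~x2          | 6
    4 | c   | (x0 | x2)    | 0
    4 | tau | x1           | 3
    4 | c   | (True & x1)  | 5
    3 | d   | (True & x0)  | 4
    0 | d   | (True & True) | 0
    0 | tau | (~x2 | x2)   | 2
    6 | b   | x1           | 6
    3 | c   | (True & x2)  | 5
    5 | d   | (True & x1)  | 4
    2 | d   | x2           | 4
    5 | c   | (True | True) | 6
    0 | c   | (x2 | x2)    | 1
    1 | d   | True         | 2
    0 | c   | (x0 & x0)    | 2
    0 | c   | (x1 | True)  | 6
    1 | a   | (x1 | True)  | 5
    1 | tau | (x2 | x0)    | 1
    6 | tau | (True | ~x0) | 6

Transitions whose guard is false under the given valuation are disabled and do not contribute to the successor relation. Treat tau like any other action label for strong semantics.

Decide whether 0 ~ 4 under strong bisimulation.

Answer: NOT BISIMILAR

Analysis:
Compute ~ classes (split until stable):
  P[0] = {{0,1,2,3,4,5,6}}
  P[1] = {{0},{1},{2},{3},{4},{5},{6}}
stable after 2 split(s): 7 block(s)
0∈{0}, 4∈{4}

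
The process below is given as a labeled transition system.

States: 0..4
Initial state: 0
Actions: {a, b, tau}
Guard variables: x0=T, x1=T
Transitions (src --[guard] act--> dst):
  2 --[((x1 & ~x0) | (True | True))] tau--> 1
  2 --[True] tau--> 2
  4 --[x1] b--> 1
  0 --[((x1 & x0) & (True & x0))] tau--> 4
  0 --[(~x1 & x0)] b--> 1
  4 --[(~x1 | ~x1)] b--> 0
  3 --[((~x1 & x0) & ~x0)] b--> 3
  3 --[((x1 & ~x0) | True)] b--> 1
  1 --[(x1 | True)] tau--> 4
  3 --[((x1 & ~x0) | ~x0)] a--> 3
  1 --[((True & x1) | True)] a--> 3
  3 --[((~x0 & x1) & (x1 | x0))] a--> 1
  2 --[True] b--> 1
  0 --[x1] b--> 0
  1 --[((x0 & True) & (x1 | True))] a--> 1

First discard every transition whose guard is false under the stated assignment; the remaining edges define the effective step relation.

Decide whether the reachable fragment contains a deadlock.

Answer: DEADLOCK-FREE

Trace:
R = {0,1,3,4}
  0: b→0  tau→4  [deg 2]
  1: a→1  a→3  tau→4  [deg 3]
  3: b→1  [deg 1]
  4: b→1  [deg 1]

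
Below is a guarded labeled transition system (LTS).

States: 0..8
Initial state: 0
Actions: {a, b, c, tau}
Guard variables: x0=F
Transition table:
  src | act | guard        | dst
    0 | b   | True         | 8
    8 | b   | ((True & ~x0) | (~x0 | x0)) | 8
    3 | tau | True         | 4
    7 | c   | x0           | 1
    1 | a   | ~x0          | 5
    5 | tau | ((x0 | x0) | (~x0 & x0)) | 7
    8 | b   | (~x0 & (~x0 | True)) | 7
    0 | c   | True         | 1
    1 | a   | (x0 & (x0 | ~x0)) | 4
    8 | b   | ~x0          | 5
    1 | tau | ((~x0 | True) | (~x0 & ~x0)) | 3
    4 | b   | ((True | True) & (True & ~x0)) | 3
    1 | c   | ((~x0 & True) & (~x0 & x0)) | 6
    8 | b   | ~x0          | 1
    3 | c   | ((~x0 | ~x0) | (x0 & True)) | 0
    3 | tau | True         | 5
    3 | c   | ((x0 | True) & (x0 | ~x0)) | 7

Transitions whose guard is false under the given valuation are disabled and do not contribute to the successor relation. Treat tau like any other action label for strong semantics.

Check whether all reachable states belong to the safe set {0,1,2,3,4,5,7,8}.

Answer: INVARIANT HOLDS

Working:
Safe = {0,1,2,3,4,5,7,8}
R = {0,1,3,4,5,7,8}
  0: safe
  1: safe
  3: safe
  4: safe
  5: safe
  7: safe
  8: safe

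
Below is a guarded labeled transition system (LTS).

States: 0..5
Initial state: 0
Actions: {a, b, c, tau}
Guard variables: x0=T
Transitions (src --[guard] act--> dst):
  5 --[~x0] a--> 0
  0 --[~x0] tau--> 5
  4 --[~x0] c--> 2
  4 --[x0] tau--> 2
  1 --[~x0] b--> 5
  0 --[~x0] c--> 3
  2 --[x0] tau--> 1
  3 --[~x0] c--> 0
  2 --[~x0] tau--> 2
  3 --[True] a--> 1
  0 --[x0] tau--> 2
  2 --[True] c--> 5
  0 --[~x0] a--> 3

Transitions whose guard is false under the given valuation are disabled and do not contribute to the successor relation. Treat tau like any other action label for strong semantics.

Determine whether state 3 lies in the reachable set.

Answer: UNREACHABLE

Trace:
5 transition(s) survive guard evaluation.
Layer 0: {0}
Layer 1: {2}  total {0,2}
Layer 2: {1,5}  total {0,1,2,5}
Reachable = {0,1,2,5}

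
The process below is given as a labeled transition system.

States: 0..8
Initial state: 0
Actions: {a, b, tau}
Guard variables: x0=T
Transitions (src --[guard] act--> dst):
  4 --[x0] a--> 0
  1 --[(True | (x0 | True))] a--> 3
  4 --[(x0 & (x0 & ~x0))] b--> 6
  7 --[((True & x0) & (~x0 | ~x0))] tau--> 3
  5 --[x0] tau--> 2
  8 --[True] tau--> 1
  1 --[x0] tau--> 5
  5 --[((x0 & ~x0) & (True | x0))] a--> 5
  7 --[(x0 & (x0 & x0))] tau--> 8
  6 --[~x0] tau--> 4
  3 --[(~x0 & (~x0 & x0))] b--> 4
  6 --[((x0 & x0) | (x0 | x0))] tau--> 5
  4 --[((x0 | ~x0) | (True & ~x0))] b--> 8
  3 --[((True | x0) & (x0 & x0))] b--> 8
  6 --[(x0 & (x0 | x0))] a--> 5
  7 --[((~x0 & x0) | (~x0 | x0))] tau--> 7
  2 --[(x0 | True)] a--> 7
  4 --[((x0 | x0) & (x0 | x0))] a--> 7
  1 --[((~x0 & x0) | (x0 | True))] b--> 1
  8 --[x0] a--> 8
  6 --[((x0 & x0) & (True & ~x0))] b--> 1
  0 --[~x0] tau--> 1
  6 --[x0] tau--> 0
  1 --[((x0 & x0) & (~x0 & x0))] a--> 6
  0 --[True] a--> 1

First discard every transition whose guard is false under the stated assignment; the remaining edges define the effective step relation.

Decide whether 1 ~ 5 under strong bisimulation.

Answer: NOT BISIMILAR

Analysis:
Bisimulation quotient by refinement:
  π0 = {{0,1,2,3,4,5,6,7,8}}
  π1 = {{0,2},{1},{3},{4},{5,7},{6,8}}
  π2 = {{0},{1},{2},{3},{4},{5},{6},{7},{8}}
Fixed point at round 3; 9 class(es).
1∈{1}, 5∈{5}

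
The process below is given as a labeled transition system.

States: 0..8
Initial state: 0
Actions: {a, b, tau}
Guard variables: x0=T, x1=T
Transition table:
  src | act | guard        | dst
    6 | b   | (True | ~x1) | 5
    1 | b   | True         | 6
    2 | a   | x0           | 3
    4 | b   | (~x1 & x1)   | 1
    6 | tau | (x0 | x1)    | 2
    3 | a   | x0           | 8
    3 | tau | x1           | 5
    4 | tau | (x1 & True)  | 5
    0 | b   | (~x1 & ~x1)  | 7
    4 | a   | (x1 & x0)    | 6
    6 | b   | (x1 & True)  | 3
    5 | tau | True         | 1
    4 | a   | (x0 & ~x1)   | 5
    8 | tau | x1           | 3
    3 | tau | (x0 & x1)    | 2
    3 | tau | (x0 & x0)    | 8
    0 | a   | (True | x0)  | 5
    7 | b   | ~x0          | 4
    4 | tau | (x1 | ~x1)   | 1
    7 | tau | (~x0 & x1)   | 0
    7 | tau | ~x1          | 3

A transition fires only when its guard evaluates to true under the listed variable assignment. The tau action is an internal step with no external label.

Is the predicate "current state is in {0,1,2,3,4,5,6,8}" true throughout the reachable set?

Answer: INVARIANT HOLDS

Analysis:
Safe = {0,1,2,3,4,5,6,8}
Reachable = {0,1,2,3,5,6,8}
  0: ✓
  1: ✓
  2: ✓
  3: ✓
  5: ✓
  6: ✓
  8: ✓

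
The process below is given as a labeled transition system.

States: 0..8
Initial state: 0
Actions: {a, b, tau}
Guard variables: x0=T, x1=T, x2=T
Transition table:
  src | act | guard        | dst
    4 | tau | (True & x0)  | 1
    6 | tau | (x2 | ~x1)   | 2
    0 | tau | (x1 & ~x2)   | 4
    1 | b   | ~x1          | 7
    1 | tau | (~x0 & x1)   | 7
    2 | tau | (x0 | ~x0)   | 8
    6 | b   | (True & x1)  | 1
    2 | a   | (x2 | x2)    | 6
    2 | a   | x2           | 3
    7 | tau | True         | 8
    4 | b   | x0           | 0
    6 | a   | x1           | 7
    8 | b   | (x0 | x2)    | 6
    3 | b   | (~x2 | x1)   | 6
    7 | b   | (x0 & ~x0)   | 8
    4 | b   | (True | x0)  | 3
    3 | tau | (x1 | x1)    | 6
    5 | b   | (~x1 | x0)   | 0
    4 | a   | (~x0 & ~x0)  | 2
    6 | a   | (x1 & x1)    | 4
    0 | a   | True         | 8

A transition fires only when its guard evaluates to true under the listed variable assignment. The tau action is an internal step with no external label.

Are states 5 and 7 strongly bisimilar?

Refine partition for ~:
  π0 = {{0,1,2,3,4,5,6,7,8}}
  π1 = {{0},{1},{2},{3,4},{5,8},{6},{7}}
  π2 = {{0},{1},{2},{3},{4},{5},{6},{7},{8}}
stable after 3 split(s): 9 block(s)
5∈{5}, 7∈{7}

Answer: NOT BISIMILAR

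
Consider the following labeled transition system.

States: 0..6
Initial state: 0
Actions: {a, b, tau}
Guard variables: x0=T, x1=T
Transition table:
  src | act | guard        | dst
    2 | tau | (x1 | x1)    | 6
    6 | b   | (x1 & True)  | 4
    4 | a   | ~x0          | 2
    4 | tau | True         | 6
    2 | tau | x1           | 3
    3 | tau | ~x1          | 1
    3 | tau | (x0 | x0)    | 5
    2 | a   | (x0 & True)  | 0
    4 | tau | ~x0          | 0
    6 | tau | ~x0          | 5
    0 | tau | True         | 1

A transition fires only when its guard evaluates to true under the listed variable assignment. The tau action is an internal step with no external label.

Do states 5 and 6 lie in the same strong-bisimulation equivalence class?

Answer: NOT BISIMILAR

Trace:
Compute ~ classes (split until stable):
  P[0] = {{0,1,2,3,4,5,6}}
  P[1] = {{0,3,4},{1,5},{2},{6}}
  P[2] = {{0,3},{1,5},{2},{4},{6}}
stable after 3 split(s): 5 block(s)
[5]={1,5}  [6]={6}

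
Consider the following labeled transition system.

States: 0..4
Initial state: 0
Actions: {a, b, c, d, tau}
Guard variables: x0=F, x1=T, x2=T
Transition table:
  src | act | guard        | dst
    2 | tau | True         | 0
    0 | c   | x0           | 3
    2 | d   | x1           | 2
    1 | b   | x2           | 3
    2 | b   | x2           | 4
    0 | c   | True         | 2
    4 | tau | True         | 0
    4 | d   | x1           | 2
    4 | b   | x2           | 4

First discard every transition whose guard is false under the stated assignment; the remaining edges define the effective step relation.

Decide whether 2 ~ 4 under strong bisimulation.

Answer: BISIMILAR

Analysis:
Bisimulation quotient by refinement:
  round 0: {{0,1,2,3,4}}
  round 1: {{0},{1},{2,4},{3}}
Fixed point at round 2; 4 class(es).
[2]={2,4}  [4]={2,4}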